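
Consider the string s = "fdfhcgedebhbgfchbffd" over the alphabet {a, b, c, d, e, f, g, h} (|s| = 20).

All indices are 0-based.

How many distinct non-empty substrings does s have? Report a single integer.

rank→(start, suffix):
  0 → (16, 'bffd')
  1 → (11, 'bgfchbffd')
  2 → (9, 'bhbgfchbffd')
  3 → (4, 'cgedebhbgfchbffd')
  4 → (14, 'chbffd')
  5 → (19, 'd')
  6 → (7, 'debhbgfchbffd')
  7 → (1, 'dfhcgedebhbgfchbffd')
  8 → (8, 'ebhbgfchbffd')
  9 → (6, 'edebhbgfchbffd')
  10 → (13, 'fchbffd')
  11 → (18, 'fd')
  12 → (0, 'fdfhcgedebhbgfchbffd')
  13 → (17, 'ffd')
  14 → (2, 'fhcgedebhbgfchbffd')
  15 → (5, 'gedebhbgfchbffd')
  16 → (12, 'gfchbffd')
  17 → (15, 'hbffd')
  18 → (10, 'hbgfchbffd')
  19 → (3, 'hcgedebhbgfchbffd')

SA = [16, 11, 9, 4, 14, 19, 7, 1, 8, 6, 13, 18, 0, 17, 2, 5, 12, 15, 10, 3]
i: (SA[i-1],SA[i]) lcp shared
  1: (16,11) 1 'b'
  2: (11,9) 1 'b'
  3: (9,4) 0 ''
  4: (4,14) 1 'c'
  5: (14,19) 0 ''
  6: (19,7) 1 'd'
  7: (7,1) 1 'd'
  8: (1,8) 0 ''
  9: (8,6) 1 'e'
  10: (6,13) 0 ''
  11: (13,18) 1 'f'
  12: (18,0) 2 'fd'
  13: (0,17) 1 'f'
  14: (17,2) 1 'f'
  15: (2,5) 0 ''
  16: (5,12) 1 'g'
  17: (12,15) 0 ''
  18: (15,10) 2 'hb'
  19: (10,3) 1 'h'

n(n+1)/2 = 20·21/2 = 210
Σ LCP = 0 + 1 + 1 + 0 + 1 + 0 + 1 + 1 + 0 + 1 + 0 + 1 + 2 + 1 + 1 + 0 + 1 + 0 + 2 + 1 = 15
distinct = 210 − 15 = 195

195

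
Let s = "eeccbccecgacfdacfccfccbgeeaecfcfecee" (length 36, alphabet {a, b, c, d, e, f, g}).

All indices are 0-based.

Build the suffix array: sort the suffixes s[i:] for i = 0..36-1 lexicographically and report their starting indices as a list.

rank→(start, suffix):
  0 → (14, 'acfccfccbgeeaecfcfecee')
  1 → (10, 'acfdacfccfccbgeeaecfcfecee')
  2 → (26, 'aecfcfecee')
  3 → (4, 'bccecgacfdacfccfccbgeeaecfcfecee')
  4 → (22, 'bgeeaecfcfecee')
  5 → (3, 'cbccecgacfdacfccfccbgeeaecfcfecee')
  6 → (21, 'cbgeeaecfcfecee')
  7 → (2, 'ccbccecgacfdacfccfccbgeeaecfcfecee')
  8 → (20, 'ccbgeeaecfcfecee')
  9 → (5, 'ccecgacfdacfccfccbgeeaecfcfecee')
  10 → (17, 'ccfccbgeeaecfcfecee')
  11 → (6, 'cecgacfdacfccfccbgeeaecfcfecee')
  12 → (33, 'cee')
  13 → (18, 'cfccbgeeaecfcfecee')
  14 → (15, 'cfccfccbgeeaecfcfecee')
  15 → (28, 'cfcfecee')
  16 → (11, 'cfdacfccfccbgeeaecfcfecee')
  17 → (30, 'cfecee')
  18 → (8, 'cgacfdacfccfccbgeeaecfcfecee')
  19 → (13, 'dacfccfccbgeeaecfcfecee')
  20 → (35, 'e')
  21 → (25, 'eaecfcfecee')
  22 → (1, 'eccbccecgacfdacfccfccbgeeaecfcfecee')
  23 → (32, 'ecee')
  24 → (27, 'ecfcfecee')
  25 → (7, 'ecgacfdacfccfccbgeeaecfcfecee')
  26 → (34, 'ee')
  27 → (24, 'eeaecfcfecee')
  28 → (0, 'eeccbccecgacfdacfccfccbgeeaecfcfecee')
  29 → (19, 'fccbgeeaecfcfecee')
  30 → (16, 'fccfccbgeeaecfcfecee')
  31 → (29, 'fcfecee')
  32 → (12, 'fdacfccfccbgeeaecfcfecee')
  33 → (31, 'fecee')
  34 → (9, 'gacfdacfccfccbgeeaecfcfecee')
  35 → (23, 'geeaecfcfecee')

[14, 10, 26, 4, 22, 3, 21, 2, 20, 5, 17, 6, 33, 18, 15, 28, 11, 30, 8, 13, 35, 25, 1, 32, 27, 7, 34, 24, 0, 19, 16, 29, 12, 31, 9, 23]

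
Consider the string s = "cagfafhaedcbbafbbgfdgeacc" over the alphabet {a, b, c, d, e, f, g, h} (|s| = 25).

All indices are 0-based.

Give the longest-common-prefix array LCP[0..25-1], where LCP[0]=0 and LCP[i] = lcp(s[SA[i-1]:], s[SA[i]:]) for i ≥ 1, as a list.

[0, 1, 1, 2, 1, 0, 1, 2, 1, 0, 1, 1, 1, 0, 1, 0, 1, 0, 1, 1, 1, 0, 1, 2, 0]

sorted suffixes:
  #0 SA[0]=22  'acc'
  #1 SA[1]=7  'aedcbbafbbgfdgeacc'
  #2 SA[2]=13  'afbbgfdgeacc'
  #3 SA[3]=4  'afhaedcbbafbbgfdgeacc'
  #4 SA[4]=1  'agfafhaedcbbafbbgfdgeacc'
  #5 SA[5]=12  'bafbbgfdgeacc'
  #6 SA[6]=11  'bbafbbgfdgeacc'
  #7 SA[7]=15  'bbgfdgeacc'
  #8 SA[8]=16  'bgfdgeacc'
  #9 SA[9]=24  'c'
  #10 SA[10]=0  'cagfafhaedcbbafbbgfdgeacc'
  #11 SA[11]=10  'cbbafbbgfdgeacc'
  #12 SA[12]=23  'cc'
  #13 SA[13]=9  'dcbbafbbgfdgeacc'
  #14 SA[14]=19  'dgeacc'
  #15 SA[15]=21  'eacc'
  #16 SA[16]=8  'edcbbafbbgfdgeacc'
  #17 SA[17]=3  'fafhaedcbbafbbgfdgeacc'
  #18 SA[18]=14  'fbbgfdgeacc'
  #19 SA[19]=18  'fdgeacc'
  #20 SA[20]=5  'fhaedcbbafbbgfdgeacc'
  #21 SA[21]=20  'geacc'
  #22 SA[22]=2  'gfafhaedcbbafbbgfdgeacc'
  #23 SA[23]=17  'gfdgeacc'
  #24 SA[24]=6  'haedcbbafbbgfdgeacc'

SA = [22, 7, 13, 4, 1, 12, 11, 15, 16, 24, 0, 10, 23, 9, 19, 21, 8, 3, 14, 18, 5, 20, 2, 17, 6]
[i] adj suffixes → lcp
  [1] 22/7 → 1 ('a')
  [2] 7/13 → 1 ('a')
  [3] 13/4 → 2 ('af')
  [4] 4/1 → 1 ('a')
  [5] 1/12 → 0 ('')
  [6] 12/11 → 1 ('b')
  [7] 11/15 → 2 ('bb')
  [8] 15/16 → 1 ('b')
  [9] 16/24 → 0 ('')
  [10] 24/0 → 1 ('c')
  [11] 0/10 → 1 ('c')
  [12] 10/23 → 1 ('c')
  [13] 23/9 → 0 ('')
  [14] 9/19 → 1 ('d')
  [15] 19/21 → 0 ('')
  [16] 21/8 → 1 ('e')
  [17] 8/3 → 0 ('')
  [18] 3/14 → 1 ('f')
  [19] 14/18 → 1 ('f')
  [20] 18/5 → 1 ('f')
  [21] 5/20 → 0 ('')
  [22] 20/2 → 1 ('g')
  [23] 2/17 → 2 ('gf')
  [24] 17/6 → 0 ('')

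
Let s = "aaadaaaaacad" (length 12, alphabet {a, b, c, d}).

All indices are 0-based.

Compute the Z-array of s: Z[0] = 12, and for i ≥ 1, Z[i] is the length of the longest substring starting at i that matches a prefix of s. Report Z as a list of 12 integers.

[12, 2, 1, 0, 3, 3, 3, 2, 1, 0, 1, 0]

Z[0]=12
i=1: i≥r, start 0; Z[1]=2 scan→box=[1,3)
i=2: min(r-i=1, Z[1]=2)=1; Z[2]=1
i=3: i≥r, start 0; Z[3]=0
i=4: i≥r, start 0; Z[4]=3 scan→box=[4,7)
i=5: min(r-i=2, Z[1]=2)=2; Z[5]=3 scan→box=[5,8)
i=6: min(r-i=2, Z[1]=2)=2; Z[6]=3 scan→box=[6,9)
i=7: min(r-i=2, Z[1]=2)=2; Z[7]=2
i=8: min(r-i=1, Z[2]=1)=1; Z[8]=1
i=9: i≥r, start 0; Z[9]=0
i=10: i≥r, start 0; Z[10]=1 scan→box=[10,11)
i=11: i≥r, start 0; Z[11]=0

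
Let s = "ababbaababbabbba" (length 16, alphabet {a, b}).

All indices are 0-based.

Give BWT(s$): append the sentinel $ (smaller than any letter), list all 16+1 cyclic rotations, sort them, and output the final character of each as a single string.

abb$abbbbbaabbaaa

rank  rotation           last
    0  $ababbaababbabbba  a
    1  a$ababbaababbabbb  b
    2  aababbabbba$ababb  b
    3  ababbaababbabbba$  $
    4  ababbabbba$ababba  a
    5  abbaababbabbba$ab  b
    6  abbabbba$ababbaab  b
    7  abbba$ababbaababb  b
    8  ba$ababbaababbabb  b
    9  baababbabbba$abab  b
   10  babbaababbabbba$a  a
   11  babbabbba$ababbaa  a
   12  babbba$ababbaabab  b
   13  bba$ababbaababbab  b
   14  bbaababbabbba$aba  a
   15  bbabbba$ababbaaba  a
   16  bbba$ababbaababba  a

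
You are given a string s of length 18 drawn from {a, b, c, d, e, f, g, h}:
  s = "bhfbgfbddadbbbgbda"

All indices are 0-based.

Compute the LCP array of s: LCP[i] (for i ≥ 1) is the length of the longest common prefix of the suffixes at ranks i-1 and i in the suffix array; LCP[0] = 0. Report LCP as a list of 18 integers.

[0, 1, 0, 2, 1, 2, 1, 2, 1, 0, 2, 1, 1, 0, 2, 0, 1, 0]

rank | idx | suffix
   0 |  17 | a
   1 |   9 | adbbbgbda
   2 |  11 | bbbgbda
   3 |  12 | bbgbda
   4 |  15 | bda
   5 |   6 | bddadbbbgbda
   6 |  13 | bgbda
   7 |   3 | bgfbddadbbbgbda
   8 |   0 | bhfbgfbddadbbbgbda
   9 |  16 | da
  10 |   8 | dadbbbgbda
  11 |  10 | dbbbgbda
  12 |   7 | ddadbbbgbda
  13 |   5 | fbddadbbbgbda
  14 |   2 | fbgfbddadbbbgbda
  15 |  14 | gbda
  16 |   4 | gfbddadbbbgbda
  17 |   1 | hfbgfbddadbbbgbda

SA = [17, 9, 11, 12, 15, 6, 13, 3, 0, 16, 8, 10, 7, 5, 2, 14, 4, 1]
[i] adj suffixes → lcp
  [1] 17/9 → 1 ('a')
  [2] 9/11 → 0 ('')
  [3] 11/12 → 2 ('bb')
  [4] 12/15 → 1 ('b')
  [5] 15/6 → 2 ('bd')
  [6] 6/13 → 1 ('b')
  [7] 13/3 → 2 ('bg')
  [8] 3/0 → 1 ('b')
  [9] 0/16 → 0 ('')
  [10] 16/8 → 2 ('da')
  [11] 8/10 → 1 ('d')
  [12] 10/7 → 1 ('d')
  [13] 7/5 → 0 ('')
  [14] 5/2 → 2 ('fb')
  [15] 2/14 → 0 ('')
  [16] 14/4 → 1 ('g')
  [17] 4/1 → 0 ('')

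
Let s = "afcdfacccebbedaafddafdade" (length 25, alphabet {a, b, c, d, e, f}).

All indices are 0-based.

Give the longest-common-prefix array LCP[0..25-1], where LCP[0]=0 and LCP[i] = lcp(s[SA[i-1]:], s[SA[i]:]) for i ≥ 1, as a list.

[0, 1, 1, 1, 2, 3, 0, 1, 0, 2, 1, 1, 0, 2, 2, 1, 1, 1, 0, 1, 1, 0, 1, 1, 2]

rank | idx | suffix
   0 |  14 | aafddafdade
   1 |   5 | acccebbedaafddafdade
   2 |  22 | ade
   3 |   0 | afcdfacccebbedaafddafdade
   4 |  19 | afdade
   5 |  15 | afddafdade
   6 |  10 | bbedaafddafdade
   7 |  11 | bedaafddafdade
   8 |   6 | cccebbedaafddafdade
   9 |   7 | ccebbedaafddafdade
  10 |   2 | cdfacccebbedaafddafdade
  11 |   8 | cebbedaafddafdade
  12 |  13 | daafddafdade
  13 |  21 | dade
  14 |  18 | dafdade
  15 |  17 | ddafdade
  16 |  23 | de
  17 |   3 | dfacccebbedaafddafdade
  18 |  24 | e
  19 |   9 | ebbedaafddafdade
  20 |  12 | edaafddafdade
  21 |   4 | facccebbedaafddafdade
  22 |   1 | fcdfacccebbedaafddafdade
  23 |  20 | fdade
  24 |  16 | fddafdade

SA = [14, 5, 22, 0, 19, 15, 10, 11, 6, 7, 2, 8, 13, 21, 18, 17, 23, 3, 24, 9, 12, 4, 1, 20, 16]
[i] adj suffixes → lcp
  [1] 14/5 → 1 ('a')
  [2] 5/22 → 1 ('a')
  [3] 22/0 → 1 ('a')
  [4] 0/19 → 2 ('af')
  [5] 19/15 → 3 ('afd')
  [6] 15/10 → 0 ('')
  [7] 10/11 → 1 ('b')
  [8] 11/6 → 0 ('')
  [9] 6/7 → 2 ('cc')
  [10] 7/2 → 1 ('c')
  [11] 2/8 → 1 ('c')
  [12] 8/13 → 0 ('')
  [13] 13/21 → 2 ('da')
  [14] 21/18 → 2 ('da')
  [15] 18/17 → 1 ('d')
  [16] 17/23 → 1 ('d')
  [17] 23/3 → 1 ('d')
  [18] 3/24 → 0 ('')
  [19] 24/9 → 1 ('e')
  [20] 9/12 → 1 ('e')
  [21] 12/4 → 0 ('')
  [22] 4/1 → 1 ('f')
  [23] 1/20 → 1 ('f')
  [24] 20/16 → 2 ('fd')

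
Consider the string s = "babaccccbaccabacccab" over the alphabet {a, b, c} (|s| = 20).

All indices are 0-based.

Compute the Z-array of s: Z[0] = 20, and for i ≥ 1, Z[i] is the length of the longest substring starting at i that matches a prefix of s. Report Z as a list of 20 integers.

Z[0]=20
i=1: fresh scan; Z[1]=0
i=2: fresh scan; Z[2]=2 grow→box=[2,4)
i=3: min(r-i=1, Z[1]=0)=0; Z[3]=0
i=4: fresh scan; Z[4]=0
i=5: fresh scan; Z[5]=0
i=6: fresh scan; Z[6]=0
i=7: fresh scan; Z[7]=0
i=8: fresh scan; Z[8]=2 grow→box=[8,10)
i=9: min(r-i=1, Z[1]=0)=0; Z[9]=0
i=10: fresh scan; Z[10]=0
i=11: fresh scan; Z[11]=0
i=12: fresh scan; Z[12]=0
i=13: fresh scan; Z[13]=2 grow→box=[13,15)
i=14: min(r-i=1, Z[1]=0)=0; Z[14]=0
i=15: fresh scan; Z[15]=0
i=16: fresh scan; Z[16]=0
i=17: fresh scan; Z[17]=0
i=18: fresh scan; Z[18]=0
i=19: fresh scan; Z[19]=1 grow→box=[19,20)

[20, 0, 2, 0, 0, 0, 0, 0, 2, 0, 0, 0, 0, 2, 0, 0, 0, 0, 0, 1]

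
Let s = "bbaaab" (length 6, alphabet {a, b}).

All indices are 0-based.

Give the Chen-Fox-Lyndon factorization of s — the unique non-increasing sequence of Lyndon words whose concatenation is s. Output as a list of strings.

["b", "b", "aaab"]

emit factor 1: 'b' (i=0, period=1)
emit factor 2: 'b' (i=1, period=1)
emit factor 3: 'aaab' (i=2, period=4)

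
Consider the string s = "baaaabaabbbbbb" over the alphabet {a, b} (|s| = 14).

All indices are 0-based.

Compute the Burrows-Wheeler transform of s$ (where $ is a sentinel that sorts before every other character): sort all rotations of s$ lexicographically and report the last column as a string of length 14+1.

bbaabaab$abbbba

rank  rotation         last
    0  $baaaabaabbbbbb  b
    1  aaaabaabbbbbb$b  b
    2  aaabaabbbbbb$ba  a
    3  aabaabbbbbb$baa  a
    4  aabbbbbb$baaaab  b
    5  abaabbbbbb$baaa  a
    6  abbbbbb$baaaaba  a
    7  b$baaaabaabbbbb  b
    8  baaaabaabbbbbb$  $
    9  baabbbbbb$baaaa  a
   10  bb$baaaabaabbbb  b
   11  bbb$baaaabaabbb  b
   12  bbbb$baaaabaabb  b
   13  bbbbb$baaaabaab  b
   14  bbbbbb$baaaabaa  a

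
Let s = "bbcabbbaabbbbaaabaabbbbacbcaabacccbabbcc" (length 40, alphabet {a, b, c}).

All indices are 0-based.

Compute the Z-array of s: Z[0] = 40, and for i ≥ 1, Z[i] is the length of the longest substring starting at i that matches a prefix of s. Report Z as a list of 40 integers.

Z[0]=40
i=1: outside box; Z[1]=1 scan→box=[1,2)
i=2: outside box; Z[2]=0
i=3: outside box; Z[3]=0
i=4: outside box; Z[4]=2 scan→box=[4,6)
i=5: min(r-i=1, Z[1]=1)=1; Z[5]=2 scan→box=[5,7)
i=6: min(r-i=1, Z[1]=1)=1; Z[6]=1
i=7: outside box; Z[7]=0
i=8: outside box; Z[8]=0
i=9: outside box; Z[9]=2 scan→box=[9,11)
i=10: min(r-i=1, Z[1]=1)=1; Z[10]=2 scan→box=[10,12)
i=11: min(r-i=1, Z[1]=1)=1; Z[11]=2 scan→box=[11,13)
i=12: min(r-i=1, Z[1]=1)=1; Z[12]=1
i=13: outside box; Z[13]=0
i=14: outside box; Z[14]=0
i=15: outside box; Z[15]=0
i=16: outside box; Z[16]=1 scan→box=[16,17)
i=17: outside box; Z[17]=0
i=18: outside box; Z[18]=0
i=19: outside box; Z[19]=2 scan→box=[19,21)
i=20: min(r-i=1, Z[1]=1)=1; Z[20]=2 scan→box=[20,22)
i=21: min(r-i=1, Z[1]=1)=1; Z[21]=2 scan→box=[21,23)
i=22: min(r-i=1, Z[1]=1)=1; Z[22]=1
i=23: outside box; Z[23]=0
i=24: outside box; Z[24]=0
i=25: outside box; Z[25]=1 scan→box=[25,26)
i=26: outside box; Z[26]=0
i=27: outside box; Z[27]=0
i=28: outside box; Z[28]=0
i=29: outside box; Z[29]=1 scan→box=[29,30)
i=30: outside box; Z[30]=0
i=31: outside box; Z[31]=0
i=32: outside box; Z[32]=0
i=33: outside box; Z[33]=0
i=34: outside box; Z[34]=1 scan→box=[34,35)
i=35: outside box; Z[35]=0
i=36: outside box; Z[36]=3 scan→box=[36,39)
i=37: min(r-i=2, Z[1]=1)=1; Z[37]=1
i=38: min(r-i=1, Z[2]=0)=0; Z[38]=0
i=39: outside box; Z[39]=0

[40, 1, 0, 0, 2, 2, 1, 0, 0, 2, 2, 2, 1, 0, 0, 0, 1, 0, 0, 2, 2, 2, 1, 0, 0, 1, 0, 0, 0, 1, 0, 0, 0, 0, 1, 0, 3, 1, 0, 0]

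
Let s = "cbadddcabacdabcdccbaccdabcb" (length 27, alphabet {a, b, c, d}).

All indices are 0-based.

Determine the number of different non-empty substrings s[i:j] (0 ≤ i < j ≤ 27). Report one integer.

rank→(start, suffix):
  0 → (7, 'abacdabcdccbaccdabcb')
  1 → (23, 'abcb')
  2 → (12, 'abcdccbaccdabcb')
  3 → (19, 'accdabcb')
  4 → (9, 'acdabcdccbaccdabcb')
  5 → (2, 'adddcabacdabcdccbaccdabcb')
  6 → (26, 'b')
  7 → (18, 'baccdabcb')
  8 → (8, 'bacdabcdccbaccdabcb')
  9 → (1, 'badddcabacdabcdccbaccdabcb')
  10 → (24, 'bcb')
  11 → (13, 'bcdccbaccdabcb')
  12 → (6, 'cabacdabcdccbaccdabcb')
  13 → (25, 'cb')
  14 → (17, 'cbaccdabcb')
  15 → (0, 'cbadddcabacdabcdccbaccdabcb')
  16 → (16, 'ccbaccdabcb')
  17 → (20, 'ccdabcb')
  18 → (21, 'cdabcb')
  19 → (10, 'cdabcdccbaccdabcb')
  20 → (14, 'cdccbaccdabcb')
  21 → (22, 'dabcb')
  22 → (11, 'dabcdccbaccdabcb')
  23 → (5, 'dcabacdabcdccbaccdabcb')
  24 → (15, 'dccbaccdabcb')
  25 → (4, 'ddcabacdabcdccbaccdabcb')
  26 → (3, 'dddcabacdabcdccbaccdabcb')

SA = [7, 23, 12, 19, 9, 2, 26, 18, 8, 1, 24, 13, 6, 25, 17, 0, 16, 20, 21, 10, 14, 22, 11, 5, 15, 4, 3]
rank  pair      lcp
   1  s[7:],s[23:]  2  'ab'
   2  s[23:],s[12:]  3  'abc'
   3  s[12:],s[19:]  1  'a'
   4  s[19:],s[9:]  2  'ac'
   5  s[9:],s[2:]  1  'a'
   6  s[2:],s[26:]  0  ''
   7  s[26:],s[18:]  1  'b'
   8  s[18:],s[8:]  3  'bac'
   9  s[8:],s[1:]  2  'ba'
  10  s[1:],s[24:]  1  'b'
  11  s[24:],s[13:]  2  'bc'
  12  s[13:],s[6:]  0  ''
  13  s[6:],s[25:]  1  'c'
  14  s[25:],s[17:]  2  'cb'
  15  s[17:],s[0:]  3  'cba'
  16  s[0:],s[16:]  1  'c'
  17  s[16:],s[20:]  2  'cc'
  18  s[20:],s[21:]  1  'c'
  19  s[21:],s[10:]  5  'cdabc'
  20  s[10:],s[14:]  2  'cd'
  21  s[14:],s[22:]  0  ''
  22  s[22:],s[11:]  4  'dabc'
  23  s[11:],s[5:]  1  'd'
  24  s[5:],s[15:]  2  'dc'
  25  s[15:],s[4:]  1  'd'
  26  s[4:],s[3:]  2  'dd'

n(n+1)/2 = 27·28/2 = 378
Σ LCP = 0 + 2 + 3 + 1 + 2 + 1 + 0 + 1 + 3 + 2 + 1 + 2 + 0 + 1 + 2 + 3 + 1 + 2 + 1 + 5 + 2 + 0 + 4 + 1 + 2 + 1 + 2 = 45
distinct = 378 − 45 = 333

333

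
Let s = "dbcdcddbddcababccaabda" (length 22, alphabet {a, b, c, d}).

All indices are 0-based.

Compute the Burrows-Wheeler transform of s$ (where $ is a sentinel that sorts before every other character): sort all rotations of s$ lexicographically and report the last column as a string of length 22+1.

rank  rotation                 last
    0  $dbcdcddbddcababccaabda  a
    1  a$dbcdcddbddcababccaabd  d
    2  aabda$dbcdcddbddcababcc  c
    3  ababccaabda$dbcdcddbddc  c
    4  abccaabda$dbcdcddbddcab  b
    5  abda$dbcdcddbddcababcca  a
    6  babccaabda$dbcdcddbddca  a
    7  bccaabda$dbcdcddbddcaba  a
    8  bcdcddbddcababccaabda$d  d
    9  bda$dbcdcddbddcababccaa  a
   10  bddcababccaabda$dbcdcdd  d
   11  caabda$dbcdcddbddcababc  c
   12  cababccaabda$dbcdcddbdd  d
   13  ccaabda$dbcdcddbddcabab  b
   14  cdcddbddcababccaabda$db  b
   15  cddbddcababccaabda$dbcd  d
   16  da$dbcdcddbddcababccaab  b
   17  dbcdcddbddcababccaabda$  $
   18  dbddcababccaabda$dbcdcd  d
   19  dcababccaabda$dbcdcddbd  d
   20  dcddbddcababccaabda$dbc  c
   21  ddbddcababccaabda$dbcdc  c
   22  ddcababccaabda$dbcdcddb  b

adccbaaadadcdbbdb$ddccb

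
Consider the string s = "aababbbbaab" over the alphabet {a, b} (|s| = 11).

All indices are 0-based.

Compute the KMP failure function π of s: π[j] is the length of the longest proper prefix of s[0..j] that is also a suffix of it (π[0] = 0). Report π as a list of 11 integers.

[0, 1, 0, 1, 0, 0, 0, 0, 1, 2, 3]

π[0] = 0
j=1 s[j]='a': π[1]=1 (border 'a')
j=2 s[j]='b': k: 1→0; π[2]=0 (border '')
j=3 s[j]='a': π[3]=1 (border 'a')
j=4 s[j]='b': k: 1→0; π[4]=0 (border '')
j=5 s[j]='b': π[5]=0 (border '')
j=6 s[j]='b': π[6]=0 (border '')
j=7 s[j]='b': π[7]=0 (border '')
j=8 s[j]='a': π[8]=1 (border 'a')
j=9 s[j]='a': π[9]=2 (border 'aa')
j=10 s[j]='b': π[10]=3 (border 'aab')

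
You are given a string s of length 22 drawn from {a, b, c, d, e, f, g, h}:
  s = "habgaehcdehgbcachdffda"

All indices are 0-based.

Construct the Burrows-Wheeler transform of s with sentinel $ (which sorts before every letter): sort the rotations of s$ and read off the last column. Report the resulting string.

rank  rotation                 last
    0  $habgaehcdehgbcachdffda  a
    1  a$habgaehcdehgbcachdffd  d
    2  abgaehcdehgbcachdffda$h  h
    3  achdffda$habgaehcdehgbc  c
    4  aehcdehgbcachdffda$habg  g
    5  bcachdffda$habgaehcdehg  g
    6  bgaehcdehgbcachdffda$ha  a
    7  cachdffda$habgaehcdehgb  b
    8  cdehgbcachdffda$habgaeh  h
    9  chdffda$habgaehcdehgbca  a
   10  da$habgaehcdehgbcachdff  f
   11  dehgbcachdffda$habgaehc  c
   12  dffda$habgaehcdehgbcach  h
   13  ehcdehgbcachdffda$habga  a
   14  ehgbcachdffda$habgaehcd  d
   15  fda$habgaehcdehgbcachdf  f
   16  ffda$habgaehcdehgbcachd  d
   17  gaehcdehgbcachdffda$hab  b
   18  gbcachdffda$habgaehcdeh  h
   19  habgaehcdehgbcachdffda$  $
   20  hcdehgbcachdffda$habgae  e
   21  hdffda$habgaehcdehgbcac  c
   22  hgbcachdffda$habgaehcde  e

adhcggabhafchadfdbh$ece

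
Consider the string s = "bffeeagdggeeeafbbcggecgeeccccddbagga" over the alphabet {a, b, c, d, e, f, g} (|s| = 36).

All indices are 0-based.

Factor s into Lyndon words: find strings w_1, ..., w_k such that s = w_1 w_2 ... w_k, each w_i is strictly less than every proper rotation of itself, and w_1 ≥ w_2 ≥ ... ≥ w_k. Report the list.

emit factor 1: 'bffee' (i=0, period=5)
emit factor 2: 'agdggeee' (i=5, period=8)
emit factor 3: 'afbbcggecgeeccccddbagg' (i=13, period=22)
emit factor 4: 'a' (i=35, period=1)

["bffee", "agdggeee", "afbbcggecgeeccccddbagg", "a"]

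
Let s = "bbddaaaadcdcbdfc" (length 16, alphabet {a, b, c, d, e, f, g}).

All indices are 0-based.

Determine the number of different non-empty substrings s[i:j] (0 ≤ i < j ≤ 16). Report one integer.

sorted suffixes:
  #0 SA[0]=4  'aaaadcdcbdfc'
  #1 SA[1]=5  'aaadcdcbdfc'
  #2 SA[2]=6  'aadcdcbdfc'
  #3 SA[3]=7  'adcdcbdfc'
  #4 SA[4]=0  'bbddaaaadcdcbdfc'
  #5 SA[5]=1  'bddaaaadcdcbdfc'
  #6 SA[6]=12  'bdfc'
  #7 SA[7]=15  'c'
  #8 SA[8]=11  'cbdfc'
  #9 SA[9]=9  'cdcbdfc'
  #10 SA[10]=3  'daaaadcdcbdfc'
  #11 SA[11]=10  'dcbdfc'
  #12 SA[12]=8  'dcdcbdfc'
  #13 SA[13]=2  'ddaaaadcdcbdfc'
  #14 SA[14]=13  'dfc'
  #15 SA[15]=14  'fc'

SA = [4, 5, 6, 7, 0, 1, 12, 15, 11, 9, 3, 10, 8, 2, 13, 14]
[i] adj suffixes → lcp
  [1] 4/5 → 3 ('aaa')
  [2] 5/6 → 2 ('aa')
  [3] 6/7 → 1 ('a')
  [4] 7/0 → 0 ('')
  [5] 0/1 → 1 ('b')
  [6] 1/12 → 2 ('bd')
  [7] 12/15 → 0 ('')
  [8] 15/11 → 1 ('c')
  [9] 11/9 → 1 ('c')
  [10] 9/3 → 0 ('')
  [11] 3/10 → 1 ('d')
  [12] 10/8 → 2 ('dc')
  [13] 8/2 → 1 ('d')
  [14] 2/13 → 1 ('d')
  [15] 13/14 → 0 ('')

n(n+1)/2 = 16·17/2 = 136
Σ LCP = 0 + 3 + 2 + 1 + 0 + 1 + 2 + 0 + 1 + 1 + 0 + 1 + 2 + 1 + 1 + 0 = 16
distinct = 136 − 16 = 120

120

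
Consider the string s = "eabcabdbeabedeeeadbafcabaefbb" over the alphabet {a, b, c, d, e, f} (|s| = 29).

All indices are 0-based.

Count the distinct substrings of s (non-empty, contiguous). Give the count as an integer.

sorted suffixes:
  #0 SA[0]=22  'abaefbb'
  #1 SA[1]=1  'abcabdbeabedeeeadbafcabaefbb'
  #2 SA[2]=4  'abdbeabedeeeadbafcabaefbb'
  #3 SA[3]=9  'abedeeeadbafcabaefbb'
  #4 SA[4]=16  'adbafcabaefbb'
  #5 SA[5]=24  'aefbb'
  #6 SA[6]=19  'afcabaefbb'
  #7 SA[7]=28  'b'
  #8 SA[8]=23  'baefbb'
  #9 SA[9]=18  'bafcabaefbb'
  #10 SA[10]=27  'bb'
  #11 SA[11]=2  'bcabdbeabedeeeadbafcabaefbb'
  #12 SA[12]=5  'bdbeabedeeeadbafcabaefbb'
  #13 SA[13]=7  'beabedeeeadbafcabaefbb'
  #14 SA[14]=10  'bedeeeadbafcabaefbb'
  #15 SA[15]=21  'cabaefbb'
  #16 SA[16]=3  'cabdbeabedeeeadbafcabaefbb'
  #17 SA[17]=17  'dbafcabaefbb'
  #18 SA[18]=6  'dbeabedeeeadbafcabaefbb'
  #19 SA[19]=12  'deeeadbafcabaefbb'
  #20 SA[20]=0  'eabcabdbeabedeeeadbafcabaefbb'
  #21 SA[21]=8  'eabedeeeadbafcabaefbb'
  #22 SA[22]=15  'eadbafcabaefbb'
  #23 SA[23]=11  'edeeeadbafcabaefbb'
  #24 SA[24]=14  'eeadbafcabaefbb'
  #25 SA[25]=13  'eeeadbafcabaefbb'
  #26 SA[26]=25  'efbb'
  #27 SA[27]=26  'fbb'
  #28 SA[28]=20  'fcabaefbb'

SA = [22, 1, 4, 9, 16, 24, 19, 28, 23, 18, 27, 2, 5, 7, 10, 21, 3, 17, 6, 12, 0, 8, 15, 11, 14, 13, 25, 26, 20]
[i] adj suffixes → lcp
  [1] 22/1 → 2 ('ab')
  [2] 1/4 → 2 ('ab')
  [3] 4/9 → 2 ('ab')
  [4] 9/16 → 1 ('a')
  [5] 16/24 → 1 ('a')
  [6] 24/19 → 1 ('a')
  [7] 19/28 → 0 ('')
  [8] 28/23 → 1 ('b')
  [9] 23/18 → 2 ('ba')
  [10] 18/27 → 1 ('b')
  [11] 27/2 → 1 ('b')
  [12] 2/5 → 1 ('b')
  [13] 5/7 → 1 ('b')
  [14] 7/10 → 2 ('be')
  [15] 10/21 → 0 ('')
  [16] 21/3 → 3 ('cab')
  [17] 3/17 → 0 ('')
  [18] 17/6 → 2 ('db')
  [19] 6/12 → 1 ('d')
  [20] 12/0 → 0 ('')
  [21] 0/8 → 3 ('eab')
  [22] 8/15 → 2 ('ea')
  [23] 15/11 → 1 ('e')
  [24] 11/14 → 1 ('e')
  [25] 14/13 → 2 ('ee')
  [26] 13/25 → 1 ('e')
  [27] 25/26 → 0 ('')
  [28] 26/20 → 1 ('f')

n(n+1)/2 = 29·30/2 = 435
Σ LCP = 0 + 2 + 2 + 2 + 1 + 1 + 1 + 0 + 1 + 2 + 1 + 1 + 1 + 1 + 2 + 0 + 3 + 0 + 2 + 1 + 0 + 3 + 2 + 1 + 1 + 2 + 1 + 0 + 1 = 35
distinct = 435 − 35 = 400

400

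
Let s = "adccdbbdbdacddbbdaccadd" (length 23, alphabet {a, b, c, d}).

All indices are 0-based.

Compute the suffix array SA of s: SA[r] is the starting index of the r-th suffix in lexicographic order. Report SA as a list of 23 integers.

rank→(start, suffix):
  0 → (17, 'accadd')
  1 → (10, 'acddbbdaccadd')
  2 → (0, 'adccdbbdbdacddbbdaccadd')
  3 → (20, 'add')
  4 → (14, 'bbdaccadd')
  5 → (5, 'bbdbdacddbbdaccadd')
  6 → (15, 'bdaccadd')
  7 → (8, 'bdacddbbdaccadd')
  8 → (6, 'bdbdacddbbdaccadd')
  9 → (19, 'cadd')
  10 → (18, 'ccadd')
  11 → (2, 'ccdbbdbdacddbbdaccadd')
  12 → (3, 'cdbbdbdacddbbdaccadd')
  13 → (11, 'cddbbdaccadd')
  14 → (22, 'd')
  15 → (16, 'daccadd')
  16 → (9, 'dacddbbdaccadd')
  17 → (13, 'dbbdaccadd')
  18 → (4, 'dbbdbdacddbbdaccadd')
  19 → (7, 'dbdacddbbdaccadd')
  20 → (1, 'dccdbbdbdacddbbdaccadd')
  21 → (21, 'dd')
  22 → (12, 'ddbbdaccadd')

[17, 10, 0, 20, 14, 5, 15, 8, 6, 19, 18, 2, 3, 11, 22, 16, 9, 13, 4, 7, 1, 21, 12]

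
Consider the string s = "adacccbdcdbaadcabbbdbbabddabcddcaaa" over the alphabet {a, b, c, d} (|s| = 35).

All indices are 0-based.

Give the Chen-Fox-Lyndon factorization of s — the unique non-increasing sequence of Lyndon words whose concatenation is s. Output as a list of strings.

emit factor 1: 'ad' (i=0, period=2)
emit factor 2: 'acccbdcdb' (i=2, period=9)
emit factor 3: 'aadcabbbdbbabddabcddc' (i=11, period=21)
emit factor 4: 'a' (i=32, period=1)
emit factor 5: 'a' (i=33, period=1)
emit factor 6: 'a' (i=34, period=1)

["ad", "acccbdcdb", "aadcabbbdbbabddabcddc", "a", "a", "a"]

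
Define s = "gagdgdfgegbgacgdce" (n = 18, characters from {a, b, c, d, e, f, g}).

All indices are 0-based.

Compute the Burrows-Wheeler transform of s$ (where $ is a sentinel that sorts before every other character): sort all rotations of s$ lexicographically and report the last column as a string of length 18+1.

egggdagggcgdb$ecdaf

rank  rotation             last
    0  $gagdgdfgegbgacgdce  e
    1  acgdce$gagdgdfgegbg  g
    2  agdgdfgegbgacgdce$g  g
    3  bgacgdce$gagdgdfgeg  g
    4  ce$gagdgdfgegbgacgd  d
    5  cgdce$gagdgdfgegbga  a
    6  dce$gagdgdfgegbgacg  g
    7  dfgegbgacgdce$gagdg  g
    8  dgdfgegbgacgdce$gag  g
    9  e$gagdgdfgegbgacgdc  c
   10  egbgacgdce$gagdgdfg  g
   11  fgegbgacgdce$gagdgd  d
   12  gacgdce$gagdgdfgegb  b
   13  gagdgdfgegbgacgdce$  $
   14  gbgacgdce$gagdgdfge  e
   15  gdce$gagdgdfgegbgac  c
   16  gdfgegbgacgdce$gagd  d
   17  gdgdfgegbgacgdce$ga  a
   18  gegbgacgdce$gagdgdf  f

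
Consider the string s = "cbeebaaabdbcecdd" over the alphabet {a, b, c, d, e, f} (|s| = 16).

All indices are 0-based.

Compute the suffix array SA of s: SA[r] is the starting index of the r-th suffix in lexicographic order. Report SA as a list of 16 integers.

[5, 6, 7, 4, 10, 8, 1, 0, 13, 11, 15, 9, 14, 3, 12, 2]

rank→(start, suffix):
  0 → (5, 'aaabdbcecdd')
  1 → (6, 'aabdbcecdd')
  2 → (7, 'abdbcecdd')
  3 → (4, 'baaabdbcecdd')
  4 → (10, 'bcecdd')
  5 → (8, 'bdbcecdd')
  6 → (1, 'beebaaabdbcecdd')
  7 → (0, 'cbeebaaabdbcecdd')
  8 → (13, 'cdd')
  9 → (11, 'cecdd')
  10 → (15, 'd')
  11 → (9, 'dbcecdd')
  12 → (14, 'dd')
  13 → (3, 'ebaaabdbcecdd')
  14 → (12, 'ecdd')
  15 → (2, 'eebaaabdbcecdd')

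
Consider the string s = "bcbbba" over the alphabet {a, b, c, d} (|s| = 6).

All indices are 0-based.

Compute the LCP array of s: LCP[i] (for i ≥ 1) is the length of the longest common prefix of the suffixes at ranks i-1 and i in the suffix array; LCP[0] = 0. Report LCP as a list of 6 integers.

[0, 0, 1, 2, 1, 0]

rank | idx | suffix
   0 |   5 | a
   1 |   4 | ba
   2 |   3 | bba
   3 |   2 | bbba
   4 |   0 | bcbbba
   5 |   1 | cbbba

SA = [5, 4, 3, 2, 0, 1]
rank  pair      lcp
   1  s[5:],s[4:]  0  ''
   2  s[4:],s[3:]  1  'b'
   3  s[3:],s[2:]  2  'bb'
   4  s[2:],s[0:]  1  'b'
   5  s[0:],s[1:]  0  ''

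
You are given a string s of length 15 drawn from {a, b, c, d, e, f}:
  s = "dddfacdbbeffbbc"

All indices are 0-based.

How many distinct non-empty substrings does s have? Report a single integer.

rank→(start, suffix):
  0 → (4, 'acdbbeffbbc')
  1 → (12, 'bbc')
  2 → (7, 'bbeffbbc')
  3 → (13, 'bc')
  4 → (8, 'beffbbc')
  5 → (14, 'c')
  6 → (5, 'cdbbeffbbc')
  7 → (6, 'dbbeffbbc')
  8 → (0, 'dddfacdbbeffbbc')
  9 → (1, 'ddfacdbbeffbbc')
  10 → (2, 'dfacdbbeffbbc')
  11 → (9, 'effbbc')
  12 → (3, 'facdbbeffbbc')
  13 → (11, 'fbbc')
  14 → (10, 'ffbbc')

SA = [4, 12, 7, 13, 8, 14, 5, 6, 0, 1, 2, 9, 3, 11, 10]
i: (SA[i-1],SA[i]) lcp shared
  1: (4,12) 0 ''
  2: (12,7) 2 'bb'
  3: (7,13) 1 'b'
  4: (13,8) 1 'b'
  5: (8,14) 0 ''
  6: (14,5) 1 'c'
  7: (5,6) 0 ''
  8: (6,0) 1 'd'
  9: (0,1) 2 'dd'
  10: (1,2) 1 'd'
  11: (2,9) 0 ''
  12: (9,3) 0 ''
  13: (3,11) 1 'f'
  14: (11,10) 1 'f'

n(n+1)/2 = 15·16/2 = 120
Σ LCP = 0 + 0 + 2 + 1 + 1 + 0 + 1 + 0 + 1 + 2 + 1 + 0 + 0 + 1 + 1 = 11
distinct = 120 − 11 = 109

109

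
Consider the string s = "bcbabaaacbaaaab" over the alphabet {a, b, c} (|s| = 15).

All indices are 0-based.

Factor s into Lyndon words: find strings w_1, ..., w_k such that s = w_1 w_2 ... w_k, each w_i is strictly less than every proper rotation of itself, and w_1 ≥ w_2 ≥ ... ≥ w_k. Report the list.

["bc", "b", "ab", "aaacb", "aaaab"]

emit factor 1: 'bc' (i=0, period=2)
emit factor 2: 'b' (i=2, period=1)
emit factor 3: 'ab' (i=3, period=2)
emit factor 4: 'aaacb' (i=5, period=5)
emit factor 5: 'aaaab' (i=10, period=5)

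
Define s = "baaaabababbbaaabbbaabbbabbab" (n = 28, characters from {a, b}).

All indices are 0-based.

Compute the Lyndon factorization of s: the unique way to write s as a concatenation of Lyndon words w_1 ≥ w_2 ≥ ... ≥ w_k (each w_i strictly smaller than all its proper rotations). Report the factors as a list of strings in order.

["b", "aaaabababbbaaabbbaabbbabbab"]

emit factor 1: 'b' (i=0, period=1)
emit factor 2: 'aaaabababbbaaabbbaabbbabbab' (i=1, period=27)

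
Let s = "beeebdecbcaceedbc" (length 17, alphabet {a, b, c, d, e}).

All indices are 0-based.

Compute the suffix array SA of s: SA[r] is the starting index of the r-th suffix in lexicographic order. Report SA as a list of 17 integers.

sorted suffixes:
  #0 SA[0]=10  'aceedbc'
  #1 SA[1]=15  'bc'
  #2 SA[2]=8  'bcaceedbc'
  #3 SA[3]=4  'bdecbcaceedbc'
  #4 SA[4]=0  'beeebdecbcaceedbc'
  #5 SA[5]=16  'c'
  #6 SA[6]=9  'caceedbc'
  #7 SA[7]=7  'cbcaceedbc'
  #8 SA[8]=11  'ceedbc'
  #9 SA[9]=14  'dbc'
  #10 SA[10]=5  'decbcaceedbc'
  #11 SA[11]=3  'ebdecbcaceedbc'
  #12 SA[12]=6  'ecbcaceedbc'
  #13 SA[13]=13  'edbc'
  #14 SA[14]=2  'eebdecbcaceedbc'
  #15 SA[15]=12  'eedbc'
  #16 SA[16]=1  'eeebdecbcaceedbc'

[10, 15, 8, 4, 0, 16, 9, 7, 11, 14, 5, 3, 6, 13, 2, 12, 1]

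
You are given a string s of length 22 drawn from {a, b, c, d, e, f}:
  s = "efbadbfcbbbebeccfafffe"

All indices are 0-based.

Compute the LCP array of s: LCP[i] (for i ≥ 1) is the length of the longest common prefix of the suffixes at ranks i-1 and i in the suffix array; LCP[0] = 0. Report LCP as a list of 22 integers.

[0, 1, 0, 1, 2, 1, 2, 1, 0, 1, 1, 0, 0, 1, 1, 1, 0, 1, 1, 1, 1, 2]

rank→(start, suffix):
  0 → (3, 'adbfcbbbebeccfafffe')
  1 → (17, 'afffe')
  2 → (2, 'badbfcbbbebeccfafffe')
  3 → (8, 'bbbebeccfafffe')
  4 → (9, 'bbebeccfafffe')
  5 → (10, 'bebeccfafffe')
  6 → (12, 'beccfafffe')
  7 → (5, 'bfcbbbebeccfafffe')
  8 → (7, 'cbbbebeccfafffe')
  9 → (14, 'ccfafffe')
  10 → (15, 'cfafffe')
  11 → (4, 'dbfcbbbebeccfafffe')
  12 → (21, 'e')
  13 → (11, 'ebeccfafffe')
  14 → (13, 'eccfafffe')
  15 → (0, 'efbadbfcbbbebeccfafffe')
  16 → (16, 'fafffe')
  17 → (1, 'fbadbfcbbbebeccfafffe')
  18 → (6, 'fcbbbebeccfafffe')
  19 → (20, 'fe')
  20 → (19, 'ffe')
  21 → (18, 'fffe')

SA = [3, 17, 2, 8, 9, 10, 12, 5, 7, 14, 15, 4, 21, 11, 13, 0, 16, 1, 6, 20, 19, 18]
[i] adj suffixes → lcp
  [1] 3/17 → 1 ('a')
  [2] 17/2 → 0 ('')
  [3] 2/8 → 1 ('b')
  [4] 8/9 → 2 ('bb')
  [5] 9/10 → 1 ('b')
  [6] 10/12 → 2 ('be')
  [7] 12/5 → 1 ('b')
  [8] 5/7 → 0 ('')
  [9] 7/14 → 1 ('c')
  [10] 14/15 → 1 ('c')
  [11] 15/4 → 0 ('')
  [12] 4/21 → 0 ('')
  [13] 21/11 → 1 ('e')
  [14] 11/13 → 1 ('e')
  [15] 13/0 → 1 ('e')
  [16] 0/16 → 0 ('')
  [17] 16/1 → 1 ('f')
  [18] 1/6 → 1 ('f')
  [19] 6/20 → 1 ('f')
  [20] 20/19 → 1 ('f')
  [21] 19/18 → 2 ('ff')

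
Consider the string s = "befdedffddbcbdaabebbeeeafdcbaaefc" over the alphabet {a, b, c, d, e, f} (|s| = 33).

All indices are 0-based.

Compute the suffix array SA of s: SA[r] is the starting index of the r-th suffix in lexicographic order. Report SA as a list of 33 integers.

rank→(start, suffix):
  0 → (14, 'aabebbeeeafdcbaaefc')
  1 → (28, 'aaefc')
  2 → (15, 'abebbeeeafdcbaaefc')
  3 → (29, 'aefc')
  4 → (23, 'afdcbaaefc')
  5 → (27, 'baaefc')
  6 → (18, 'bbeeeafdcbaaefc')
  7 → (10, 'bcbdaabebbeeeafdcbaaefc')
  8 → (12, 'bdaabebbeeeafdcbaaefc')
  9 → (16, 'bebbeeeafdcbaaefc')
  10 → (19, 'beeeafdcbaaefc')
  11 → (0, 'befdedffddbcbdaabebbeeeafdcbaaefc')
  12 → (32, 'c')
  13 → (26, 'cbaaefc')
  14 → (11, 'cbdaabebbeeeafdcbaaefc')
  15 → (13, 'daabebbeeeafdcbaaefc')
  16 → (9, 'dbcbdaabebbeeeafdcbaaefc')
  17 → (25, 'dcbaaefc')
  18 → (8, 'ddbcbdaabebbeeeafdcbaaefc')
  19 → (3, 'dedffddbcbdaabebbeeeafdcbaaefc')
  20 → (5, 'dffddbcbdaabebbeeeafdcbaaefc')
  21 → (22, 'eafdcbaaefc')
  22 → (17, 'ebbeeeafdcbaaefc')
  23 → (4, 'edffddbcbdaabebbeeeafdcbaaefc')
  24 → (21, 'eeafdcbaaefc')
  25 → (20, 'eeeafdcbaaefc')
  26 → (30, 'efc')
  27 → (1, 'efdedffddbcbdaabebbeeeafdcbaaefc')
  28 → (31, 'fc')
  29 → (24, 'fdcbaaefc')
  30 → (7, 'fddbcbdaabebbeeeafdcbaaefc')
  31 → (2, 'fdedffddbcbdaabebbeeeafdcbaaefc')
  32 → (6, 'ffddbcbdaabebbeeeafdcbaaefc')

[14, 28, 15, 29, 23, 27, 18, 10, 12, 16, 19, 0, 32, 26, 11, 13, 9, 25, 8, 3, 5, 22, 17, 4, 21, 20, 30, 1, 31, 24, 7, 2, 6]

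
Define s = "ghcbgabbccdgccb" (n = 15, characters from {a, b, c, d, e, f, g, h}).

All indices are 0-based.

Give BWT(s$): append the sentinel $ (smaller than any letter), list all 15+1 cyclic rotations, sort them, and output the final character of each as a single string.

rank  rotation          last
    0  $ghcbgabbccdgccb  b
    1  abbccdgccb$ghcbg  g
    2  b$ghcbgabbccdgcc  c
    3  bbccdgccb$ghcbga  a
    4  bccdgccb$ghcbgab  b
    5  bgabbccdgccb$ghc  c
    6  cb$ghcbgabbccdgc  c
    7  cbgabbccdgccb$gh  h
    8  ccb$ghcbgabbccdg  g
    9  ccdgccb$ghcbgabb  b
   10  cdgccb$ghcbgabbc  c
   11  dgccb$ghcbgabbcc  c
   12  gabbccdgccb$ghcb  b
   13  gccb$ghcbgabbccd  d
   14  ghcbgabbccdgccb$  $
   15  hcbgabbccdgccb$g  g

bgcabcchgbccbd$g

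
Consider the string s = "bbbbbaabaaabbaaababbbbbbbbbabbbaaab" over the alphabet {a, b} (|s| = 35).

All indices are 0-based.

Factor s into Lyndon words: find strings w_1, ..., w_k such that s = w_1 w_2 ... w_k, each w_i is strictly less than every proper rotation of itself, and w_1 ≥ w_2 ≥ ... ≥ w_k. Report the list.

["b", "b", "b", "b", "b", "aab", "aaabb", "aaababbbbbbbbbabbb", "aaab"]

emit factor 1: 'b' (i=0, period=1)
emit factor 2: 'b' (i=1, period=1)
emit factor 3: 'b' (i=2, period=1)
emit factor 4: 'b' (i=3, period=1)
emit factor 5: 'b' (i=4, period=1)
emit factor 6: 'aab' (i=5, period=3)
emit factor 7: 'aaabb' (i=8, period=5)
emit factor 8: 'aaababbbbbbbbbabbb' (i=13, period=18)
emit factor 9: 'aaab' (i=31, period=4)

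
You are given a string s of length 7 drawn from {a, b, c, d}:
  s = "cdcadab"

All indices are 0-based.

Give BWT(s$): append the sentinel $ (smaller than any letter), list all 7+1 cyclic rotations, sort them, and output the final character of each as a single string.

bdcad$ac

rank  rotation  last
    0  $cdcadab  b
    1  ab$cdcad  d
    2  adab$cdc  c
    3  b$cdcada  a
    4  cadab$cd  d
    5  cdcadab$  $
    6  dab$cdca  a
    7  dcadab$c  c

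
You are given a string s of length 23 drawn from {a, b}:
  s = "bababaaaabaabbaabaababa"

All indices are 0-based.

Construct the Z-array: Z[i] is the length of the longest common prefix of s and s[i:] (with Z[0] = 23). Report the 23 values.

Z[0]=23
i=1: fresh scan; Z[1]=0
i=2: fresh scan; Z[2]=4 extend→box=[2,6)
i=3: min(r-i=3, Z[1]=0)=0; Z[3]=0
i=4: min(r-i=2, Z[2]=4)=2; Z[4]=2
i=5: min(r-i=1, Z[3]=0)=0; Z[5]=0
i=6: fresh scan; Z[6]=0
i=7: fresh scan; Z[7]=0
i=8: fresh scan; Z[8]=0
i=9: fresh scan; Z[9]=2 extend→box=[9,11)
i=10: min(r-i=1, Z[1]=0)=0; Z[10]=0
i=11: fresh scan; Z[11]=0
i=12: fresh scan; Z[12]=1 extend→box=[12,13)
i=13: fresh scan; Z[13]=2 extend→box=[13,15)
i=14: min(r-i=1, Z[1]=0)=0; Z[14]=0
i=15: fresh scan; Z[15]=0
i=16: fresh scan; Z[16]=2 extend→box=[16,18)
i=17: min(r-i=1, Z[1]=0)=0; Z[17]=0
i=18: fresh scan; Z[18]=0
i=19: fresh scan; Z[19]=4 extend→box=[19,23)
i=20: min(r-i=3, Z[1]=0)=0; Z[20]=0
i=21: min(r-i=2, Z[2]=4)=2; Z[21]=2
i=22: min(r-i=1, Z[3]=0)=0; Z[22]=0

[23, 0, 4, 0, 2, 0, 0, 0, 0, 2, 0, 0, 1, 2, 0, 0, 2, 0, 0, 4, 0, 2, 0]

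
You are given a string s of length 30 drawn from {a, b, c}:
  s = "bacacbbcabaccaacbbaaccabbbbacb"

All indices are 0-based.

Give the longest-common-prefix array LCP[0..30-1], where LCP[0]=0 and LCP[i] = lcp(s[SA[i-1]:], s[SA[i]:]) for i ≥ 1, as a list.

rank→(start, suffix):
  0 → (13, 'aacbbaaccabbbbacb')
  1 → (18, 'aaccabbbbacb')
  2 → (8, 'abaccaacbbaaccabbbbacb')
  3 → (22, 'abbbbacb')
  4 → (1, 'acacbbcabaccaacbbaaccabbbbacb')
  5 → (27, 'acb')
  6 → (14, 'acbbaaccabbbbacb')
  7 → (3, 'acbbcabaccaacbbaaccabbbbacb')
  8 → (10, 'accaacbbaaccabbbbacb')
  9 → (19, 'accabbbbacb')
  10 → (29, 'b')
  11 → (17, 'baaccabbbbacb')
  12 → (0, 'bacacbbcabaccaacbbaaccabbbbacb')
  13 → (26, 'bacb')
  14 → (9, 'baccaacbbaaccabbbbacb')
  15 → (16, 'bbaaccabbbbacb')
  16 → (25, 'bbacb')
  17 → (24, 'bbbacb')
  18 → (23, 'bbbbacb')
  19 → (5, 'bbcabaccaacbbaaccabbbbacb')
  20 → (6, 'bcabaccaacbbaaccabbbbacb')
  21 → (12, 'caacbbaaccabbbbacb')
  22 → (7, 'cabaccaacbbaaccabbbbacb')
  23 → (21, 'cabbbbacb')
  24 → (2, 'cacbbcabaccaacbbaaccabbbbacb')
  25 → (28, 'cb')
  26 → (15, 'cbbaaccabbbbacb')
  27 → (4, 'cbbcabaccaacbbaaccabbbbacb')
  28 → (11, 'ccaacbbaaccabbbbacb')
  29 → (20, 'ccabbbbacb')

SA = [13, 18, 8, 22, 1, 27, 14, 3, 10, 19, 29, 17, 0, 26, 9, 16, 25, 24, 23, 5, 6, 12, 7, 21, 2, 28, 15, 4, 11, 20]
[i] adj suffixes → lcp
  [1] 13/18 → 3 ('aac')
  [2] 18/8 → 1 ('a')
  [3] 8/22 → 2 ('ab')
  [4] 22/1 → 1 ('a')
  [5] 1/27 → 2 ('ac')
  [6] 27/14 → 3 ('acb')
  [7] 14/3 → 4 ('acbb')
  [8] 3/10 → 2 ('ac')
  [9] 10/19 → 4 ('acca')
  [10] 19/29 → 0 ('')
  [11] 29/17 → 1 ('b')
  [12] 17/0 → 2 ('ba')
  [13] 0/26 → 3 ('bac')
  [14] 26/9 → 3 ('bac')
  [15] 9/16 → 1 ('b')
  [16] 16/25 → 3 ('bba')
  [17] 25/24 → 2 ('bb')
  [18] 24/23 → 3 ('bbb')
  [19] 23/5 → 2 ('bb')
  [20] 5/6 → 1 ('b')
  [21] 6/12 → 0 ('')
  [22] 12/7 → 2 ('ca')
  [23] 7/21 → 3 ('cab')
  [24] 21/2 → 2 ('ca')
  [25] 2/28 → 1 ('c')
  [26] 28/15 → 2 ('cb')
  [27] 15/4 → 3 ('cbb')
  [28] 4/11 → 1 ('c')
  [29] 11/20 → 3 ('cca')

[0, 3, 1, 2, 1, 2, 3, 4, 2, 4, 0, 1, 2, 3, 3, 1, 3, 2, 3, 2, 1, 0, 2, 3, 2, 1, 2, 3, 1, 3]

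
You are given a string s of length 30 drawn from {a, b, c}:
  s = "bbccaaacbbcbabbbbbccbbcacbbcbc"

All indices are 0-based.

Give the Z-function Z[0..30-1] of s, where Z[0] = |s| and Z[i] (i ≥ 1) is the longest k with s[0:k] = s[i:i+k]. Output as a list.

Z[0]=30
i=1: outside box; Z[1]=1 scan→box=[1,2)
i=2: outside box; Z[2]=0
i=3: outside box; Z[3]=0
i=4: outside box; Z[4]=0
i=5: outside box; Z[5]=0
i=6: outside box; Z[6]=0
i=7: outside box; Z[7]=0
i=8: outside box; Z[8]=3 scan→box=[8,11)
i=9: min(r-i=2, Z[1]=1)=1; Z[9]=1
i=10: min(r-i=1, Z[2]=0)=0; Z[10]=0
i=11: outside box; Z[11]=1 scan→box=[11,12)
i=12: outside box; Z[12]=0
i=13: outside box; Z[13]=2 scan→box=[13,15)
i=14: min(r-i=1, Z[1]=1)=1; Z[14]=2 scan→box=[14,16)
i=15: min(r-i=1, Z[1]=1)=1; Z[15]=2 scan→box=[15,17)
i=16: min(r-i=1, Z[1]=1)=1; Z[16]=4 scan→box=[16,20)
i=17: min(r-i=3, Z[1]=1)=1; Z[17]=1
i=18: min(r-i=2, Z[2]=0)=0; Z[18]=0
i=19: min(r-i=1, Z[3]=0)=0; Z[19]=0
i=20: outside box; Z[20]=3 scan→box=[20,23)
i=21: min(r-i=2, Z[1]=1)=1; Z[21]=1
i=22: min(r-i=1, Z[2]=0)=0; Z[22]=0
i=23: outside box; Z[23]=0
i=24: outside box; Z[24]=0
i=25: outside box; Z[25]=3 scan→box=[25,28)
i=26: min(r-i=2, Z[1]=1)=1; Z[26]=1
i=27: min(r-i=1, Z[2]=0)=0; Z[27]=0
i=28: outside box; Z[28]=1 scan→box=[28,29)
i=29: outside box; Z[29]=0

[30, 1, 0, 0, 0, 0, 0, 0, 3, 1, 0, 1, 0, 2, 2, 2, 4, 1, 0, 0, 3, 1, 0, 0, 0, 3, 1, 0, 1, 0]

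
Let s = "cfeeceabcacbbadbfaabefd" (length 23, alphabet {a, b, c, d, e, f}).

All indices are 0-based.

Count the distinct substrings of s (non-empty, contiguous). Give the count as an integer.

sorted suffixes:
  #0 SA[0]=17  'aabefd'
  #1 SA[1]=6  'abcacbbadbfaabefd'
  #2 SA[2]=18  'abefd'
  #3 SA[3]=9  'acbbadbfaabefd'
  #4 SA[4]=13  'adbfaabefd'
  #5 SA[5]=12  'badbfaabefd'
  #6 SA[6]=11  'bbadbfaabefd'
  #7 SA[7]=7  'bcacbbadbfaabefd'
  #8 SA[8]=19  'befd'
  #9 SA[9]=15  'bfaabefd'
  #10 SA[10]=8  'cacbbadbfaabefd'
  #11 SA[11]=10  'cbbadbfaabefd'
  #12 SA[12]=4  'ceabcacbbadbfaabefd'
  #13 SA[13]=0  'cfeeceabcacbbadbfaabefd'
  #14 SA[14]=22  'd'
  #15 SA[15]=14  'dbfaabefd'
  #16 SA[16]=5  'eabcacbbadbfaabefd'
  #17 SA[17]=3  'eceabcacbbadbfaabefd'
  #18 SA[18]=2  'eeceabcacbbadbfaabefd'
  #19 SA[19]=20  'efd'
  #20 SA[20]=16  'faabefd'
  #21 SA[21]=21  'fd'
  #22 SA[22]=1  'feeceabcacbbadbfaabefd'

SA = [17, 6, 18, 9, 13, 12, 11, 7, 19, 15, 8, 10, 4, 0, 22, 14, 5, 3, 2, 20, 16, 21, 1]
rank  pair      lcp
   1  s[17:],s[6:]  1  'a'
   2  s[6:],s[18:]  2  'ab'
   3  s[18:],s[9:]  1  'a'
   4  s[9:],s[13:]  1  'a'
   5  s[13:],s[12:]  0  ''
   6  s[12:],s[11:]  1  'b'
   7  s[11:],s[7:]  1  'b'
   8  s[7:],s[19:]  1  'b'
   9  s[19:],s[15:]  1  'b'
  10  s[15:],s[8:]  0  ''
  11  s[8:],s[10:]  1  'c'
  12  s[10:],s[4:]  1  'c'
  13  s[4:],s[0:]  1  'c'
  14  s[0:],s[22:]  0  ''
  15  s[22:],s[14:]  1  'd'
  16  s[14:],s[5:]  0  ''
  17  s[5:],s[3:]  1  'e'
  18  s[3:],s[2:]  1  'e'
  19  s[2:],s[20:]  1  'e'
  20  s[20:],s[16:]  0  ''
  21  s[16:],s[21:]  1  'f'
  22  s[21:],s[1:]  1  'f'

n(n+1)/2 = 23·24/2 = 276
Σ LCP = 0 + 1 + 2 + 1 + 1 + 0 + 1 + 1 + 1 + 1 + 0 + 1 + 1 + 1 + 0 + 1 + 0 + 1 + 1 + 1 + 0 + 1 + 1 = 18
distinct = 276 − 18 = 258

258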